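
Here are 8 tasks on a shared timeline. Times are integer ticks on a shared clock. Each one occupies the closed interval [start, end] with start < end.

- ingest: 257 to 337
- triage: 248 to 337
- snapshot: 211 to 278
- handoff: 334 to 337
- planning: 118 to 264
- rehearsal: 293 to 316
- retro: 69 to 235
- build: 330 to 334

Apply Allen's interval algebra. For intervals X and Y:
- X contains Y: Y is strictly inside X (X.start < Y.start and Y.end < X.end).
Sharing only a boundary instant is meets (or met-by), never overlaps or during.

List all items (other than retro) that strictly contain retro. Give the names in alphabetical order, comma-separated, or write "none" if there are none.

Target retro = [69, 235].
build [330, 334] → after → no.
handoff [334, 337] → after → no.
ingest [257, 337] → after → no.
planning [118, 264] → overlapped-by → no.
rehearsal [293, 316] → after → no.
snapshot [211, 278] → overlapped-by → no.
triage [248, 337] → after → no.
Result: none.

none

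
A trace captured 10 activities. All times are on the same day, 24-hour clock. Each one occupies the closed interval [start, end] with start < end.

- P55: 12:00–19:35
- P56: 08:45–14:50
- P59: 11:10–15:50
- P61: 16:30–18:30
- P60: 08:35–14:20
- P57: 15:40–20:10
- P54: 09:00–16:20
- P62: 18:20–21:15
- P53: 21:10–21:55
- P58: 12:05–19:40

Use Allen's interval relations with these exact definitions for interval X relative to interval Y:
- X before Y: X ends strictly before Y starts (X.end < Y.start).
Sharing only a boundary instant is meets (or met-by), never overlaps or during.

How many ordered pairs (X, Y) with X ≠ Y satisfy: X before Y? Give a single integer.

18

Checking all 90 ordered pairs for relation 'before'; matching pairs in alphabetical order:
(P54, P53): P54 before P53 ✓
(P54, P61): P54 before P61 ✓
(P54, P62): P54 before P62 ✓
(P55, P53): P55 before P53 ✓
(P56, P53): P56 before P53 ✓
(P56, P57): P56 before P57 ✓
(P56, P61): P56 before P61 ✓
(P56, P62): P56 before P62 ✓
(P57, P53): P57 before P53 ✓
(P58, P53): P58 before P53 ✓
(P59, P53): P59 before P53 ✓
(P59, P61): P59 before P61 ✓
(P59, P62): P59 before P62 ✓
(P60, P53): P60 before P53 ✓
(P60, P57): P60 before P57 ✓
(P60, P61): P60 before P61 ✓
(P60, P62): P60 before P62 ✓
(P61, P53): P61 before P53 ✓
Count: 18.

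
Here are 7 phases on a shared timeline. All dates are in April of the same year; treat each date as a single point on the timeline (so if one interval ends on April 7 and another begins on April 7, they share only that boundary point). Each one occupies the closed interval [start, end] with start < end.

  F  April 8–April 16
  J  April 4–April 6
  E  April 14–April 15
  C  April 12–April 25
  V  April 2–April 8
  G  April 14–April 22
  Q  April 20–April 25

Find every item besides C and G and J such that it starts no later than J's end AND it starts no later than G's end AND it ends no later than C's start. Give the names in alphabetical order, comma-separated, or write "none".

V

Conditions: its start is no later than J's end (X.start <= April 6) AND its start is no later than G's end (X.start <= April 22) AND its end is no later than C's start (X.end <= April 12).
E: start April 14 <= April 6? ✗; start April 14 <= April 22? ✓; end April 15 <= April 12? ✗ → no.
F: start April 8 <= April 6? ✗; start April 8 <= April 22? ✓; end April 16 <= April 12? ✗ → no.
Q: start April 20 <= April 6? ✗; start April 20 <= April 22? ✓; end April 25 <= April 12? ✗ → no.
V: start April 2 <= April 6? ✓; start April 2 <= April 22? ✓; end April 8 <= April 12? ✓ → yes.
Result: V.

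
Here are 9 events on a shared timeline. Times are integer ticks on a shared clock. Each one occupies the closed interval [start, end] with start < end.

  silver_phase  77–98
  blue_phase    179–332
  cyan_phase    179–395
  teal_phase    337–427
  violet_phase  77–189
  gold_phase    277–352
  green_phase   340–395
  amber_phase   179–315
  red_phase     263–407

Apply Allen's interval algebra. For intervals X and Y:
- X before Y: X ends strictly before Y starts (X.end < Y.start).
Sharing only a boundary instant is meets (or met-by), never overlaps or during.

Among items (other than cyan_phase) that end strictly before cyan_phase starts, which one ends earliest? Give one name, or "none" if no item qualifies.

silver_phase

Target cyan_phase = [179, 395].
amber_phase [179, 315] → starts → excluded.
blue_phase [179, 332] → starts → excluded.
gold_phase [277, 352] → during → excluded.
green_phase [340, 395] → finishes → excluded.
red_phase [263, 407] → overlapped-by → excluded.
silver_phase [77, 98] → before → candidate.
teal_phase [337, 427] → overlapped-by → excluded.
violet_phase [77, 189] → overlaps → excluded.
Among candidates, earliest end is 98 → silver_phase.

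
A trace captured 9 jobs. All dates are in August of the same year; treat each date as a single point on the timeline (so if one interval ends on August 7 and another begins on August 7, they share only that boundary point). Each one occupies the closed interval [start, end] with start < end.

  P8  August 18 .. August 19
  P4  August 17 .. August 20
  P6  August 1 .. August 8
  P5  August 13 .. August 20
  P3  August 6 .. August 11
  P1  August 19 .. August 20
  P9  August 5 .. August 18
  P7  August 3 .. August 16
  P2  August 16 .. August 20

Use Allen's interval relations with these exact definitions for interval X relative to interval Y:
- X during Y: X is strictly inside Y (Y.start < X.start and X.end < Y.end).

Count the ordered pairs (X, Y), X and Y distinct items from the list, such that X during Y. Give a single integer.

5

Checking all 72 ordered pairs for relation 'during'; matching pairs in alphabetical order:
(P3, P7): P3 during P7 ✓
(P3, P9): P3 during P9 ✓
(P8, P2): P8 during P2 ✓
(P8, P4): P8 during P4 ✓
(P8, P5): P8 during P5 ✓
Count: 5.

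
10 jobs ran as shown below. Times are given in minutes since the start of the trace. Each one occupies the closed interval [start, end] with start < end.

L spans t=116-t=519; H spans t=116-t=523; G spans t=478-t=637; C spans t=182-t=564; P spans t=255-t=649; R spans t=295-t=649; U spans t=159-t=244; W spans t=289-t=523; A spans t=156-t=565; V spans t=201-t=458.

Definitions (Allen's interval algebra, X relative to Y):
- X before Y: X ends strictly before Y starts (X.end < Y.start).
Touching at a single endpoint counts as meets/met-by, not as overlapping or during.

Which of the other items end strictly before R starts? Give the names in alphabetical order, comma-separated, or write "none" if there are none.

U

Target R = [t=295, t=649].
A [t=156, t=565] → overlaps → no.
C [t=182, t=564] → overlaps → no.
G [t=478, t=637] → during → no.
H [t=116, t=523] → overlaps → no.
L [t=116, t=519] → overlaps → no.
P [t=255, t=649] → finished-by → no.
U [t=159, t=244] → before → yes.
V [t=201, t=458] → overlaps → no.
W [t=289, t=523] → overlaps → no.
Result: U.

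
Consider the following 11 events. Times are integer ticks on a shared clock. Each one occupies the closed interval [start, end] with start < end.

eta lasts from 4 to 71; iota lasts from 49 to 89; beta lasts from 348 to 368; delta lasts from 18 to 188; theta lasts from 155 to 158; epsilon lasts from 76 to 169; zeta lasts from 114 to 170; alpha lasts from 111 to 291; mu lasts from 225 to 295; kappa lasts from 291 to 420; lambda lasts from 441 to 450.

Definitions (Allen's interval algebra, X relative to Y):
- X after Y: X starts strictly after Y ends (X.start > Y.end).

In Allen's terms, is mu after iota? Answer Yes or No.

mu = [225, 295], iota = [49, 89].
Actual relation of mu to iota: after.
Asked whether 'after' holds → Yes.

Yes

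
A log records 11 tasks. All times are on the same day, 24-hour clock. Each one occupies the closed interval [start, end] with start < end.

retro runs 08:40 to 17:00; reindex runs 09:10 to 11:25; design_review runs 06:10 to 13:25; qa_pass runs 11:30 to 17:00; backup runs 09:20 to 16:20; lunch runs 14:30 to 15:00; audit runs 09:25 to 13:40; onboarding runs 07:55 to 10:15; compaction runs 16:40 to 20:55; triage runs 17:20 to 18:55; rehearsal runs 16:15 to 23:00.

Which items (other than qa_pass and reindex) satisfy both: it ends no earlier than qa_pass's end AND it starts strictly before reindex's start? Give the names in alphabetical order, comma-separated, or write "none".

Conditions: its end is no earlier than qa_pass's end (X.end >= 17:00) AND its start is strictly before reindex's start (X.start < 09:10).
audit: end 13:40 >= 17:00? ✗; start 09:25 < 09:10? ✗ → no.
backup: end 16:20 >= 17:00? ✗; start 09:20 < 09:10? ✗ → no.
compaction: end 20:55 >= 17:00? ✓; start 16:40 < 09:10? ✗ → no.
design_review: end 13:25 >= 17:00? ✗; start 06:10 < 09:10? ✓ → no.
lunch: end 15:00 >= 17:00? ✗; start 14:30 < 09:10? ✗ → no.
onboarding: end 10:15 >= 17:00? ✗; start 07:55 < 09:10? ✓ → no.
rehearsal: end 23:00 >= 17:00? ✓; start 16:15 < 09:10? ✗ → no.
retro: end 17:00 >= 17:00? ✓; start 08:40 < 09:10? ✓ → yes.
triage: end 18:55 >= 17:00? ✓; start 17:20 < 09:10? ✗ → no.
Result: retro.

retro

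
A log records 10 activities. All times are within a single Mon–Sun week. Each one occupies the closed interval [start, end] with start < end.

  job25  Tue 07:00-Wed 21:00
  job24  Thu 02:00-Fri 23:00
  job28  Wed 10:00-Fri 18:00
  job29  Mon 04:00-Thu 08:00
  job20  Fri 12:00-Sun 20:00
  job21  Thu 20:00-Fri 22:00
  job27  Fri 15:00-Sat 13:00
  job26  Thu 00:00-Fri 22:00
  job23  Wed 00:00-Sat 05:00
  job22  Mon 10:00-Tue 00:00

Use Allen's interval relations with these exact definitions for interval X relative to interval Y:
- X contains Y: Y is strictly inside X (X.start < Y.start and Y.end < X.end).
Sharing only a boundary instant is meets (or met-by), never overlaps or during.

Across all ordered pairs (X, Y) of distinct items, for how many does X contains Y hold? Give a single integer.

Checking all 90 ordered pairs for relation 'contains'; matching pairs in alphabetical order:
(job20, job27): job20 contains job27 ✓
(job23, job21): job23 contains job21 ✓
(job23, job24): job23 contains job24 ✓
(job23, job26): job23 contains job26 ✓
(job23, job28): job23 contains job28 ✓
(job24, job21): job24 contains job21 ✓
(job29, job22): job29 contains job22 ✓
(job29, job25): job29 contains job25 ✓
Count: 8.

8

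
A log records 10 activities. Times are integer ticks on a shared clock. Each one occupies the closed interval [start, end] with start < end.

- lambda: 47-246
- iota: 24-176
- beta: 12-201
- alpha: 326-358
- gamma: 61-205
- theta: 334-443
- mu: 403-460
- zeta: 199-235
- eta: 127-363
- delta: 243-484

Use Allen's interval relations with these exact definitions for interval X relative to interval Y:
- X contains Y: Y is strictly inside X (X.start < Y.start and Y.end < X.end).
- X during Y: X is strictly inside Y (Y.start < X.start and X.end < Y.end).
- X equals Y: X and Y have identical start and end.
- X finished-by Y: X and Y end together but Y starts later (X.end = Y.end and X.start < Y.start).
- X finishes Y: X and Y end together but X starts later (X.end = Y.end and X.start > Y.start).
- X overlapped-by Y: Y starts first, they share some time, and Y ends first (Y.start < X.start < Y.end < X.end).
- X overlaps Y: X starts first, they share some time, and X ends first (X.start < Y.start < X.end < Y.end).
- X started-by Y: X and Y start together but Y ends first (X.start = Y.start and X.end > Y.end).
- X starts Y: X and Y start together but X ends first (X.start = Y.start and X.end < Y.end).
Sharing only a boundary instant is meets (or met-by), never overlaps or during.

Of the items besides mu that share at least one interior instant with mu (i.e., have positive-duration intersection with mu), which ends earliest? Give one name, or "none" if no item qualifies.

theta

Target mu = [403, 460].
alpha [326, 358] → before → excluded.
beta [12, 201] → before → excluded.
delta [243, 484] → contains → candidate.
eta [127, 363] → before → excluded.
gamma [61, 205] → before → excluded.
iota [24, 176] → before → excluded.
lambda [47, 246] → before → excluded.
theta [334, 443] → overlaps → candidate.
zeta [199, 235] → before → excluded.
Among candidates, earliest end is 443 → theta.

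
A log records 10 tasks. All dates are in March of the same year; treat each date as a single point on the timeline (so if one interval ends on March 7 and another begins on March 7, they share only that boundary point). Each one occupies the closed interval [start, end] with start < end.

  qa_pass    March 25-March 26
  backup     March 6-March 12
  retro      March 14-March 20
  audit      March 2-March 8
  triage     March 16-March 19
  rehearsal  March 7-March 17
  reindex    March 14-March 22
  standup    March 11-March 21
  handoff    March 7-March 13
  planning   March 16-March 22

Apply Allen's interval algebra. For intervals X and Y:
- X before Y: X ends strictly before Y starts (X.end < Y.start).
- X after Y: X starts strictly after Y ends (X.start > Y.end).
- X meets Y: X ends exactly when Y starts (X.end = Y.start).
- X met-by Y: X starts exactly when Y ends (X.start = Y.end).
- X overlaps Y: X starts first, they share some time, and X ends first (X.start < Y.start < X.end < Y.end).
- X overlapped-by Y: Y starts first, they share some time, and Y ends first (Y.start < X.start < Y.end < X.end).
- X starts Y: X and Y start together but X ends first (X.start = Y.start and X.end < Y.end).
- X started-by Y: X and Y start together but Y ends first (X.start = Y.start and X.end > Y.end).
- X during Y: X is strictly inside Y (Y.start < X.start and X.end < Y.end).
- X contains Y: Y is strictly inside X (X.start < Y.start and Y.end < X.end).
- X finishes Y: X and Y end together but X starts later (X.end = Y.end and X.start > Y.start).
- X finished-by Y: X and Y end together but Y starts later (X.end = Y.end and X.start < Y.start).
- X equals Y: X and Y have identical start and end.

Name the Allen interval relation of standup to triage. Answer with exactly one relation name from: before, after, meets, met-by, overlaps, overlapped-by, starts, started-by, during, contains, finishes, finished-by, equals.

standup = [March 11, March 21]; triage = [March 16, March 19].
Compare endpoints: standup.start < triage.start, standup.start < triage.end, standup.end > triage.start, standup.end > triage.end.
That pattern is 'contains'.

contains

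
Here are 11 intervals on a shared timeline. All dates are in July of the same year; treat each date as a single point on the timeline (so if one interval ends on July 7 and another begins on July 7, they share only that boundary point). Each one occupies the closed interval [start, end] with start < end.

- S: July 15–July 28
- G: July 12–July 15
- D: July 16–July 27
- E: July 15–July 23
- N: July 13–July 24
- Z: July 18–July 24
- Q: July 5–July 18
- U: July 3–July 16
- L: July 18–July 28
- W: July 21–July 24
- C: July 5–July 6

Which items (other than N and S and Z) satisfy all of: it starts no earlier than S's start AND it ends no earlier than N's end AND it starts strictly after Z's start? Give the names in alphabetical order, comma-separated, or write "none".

Conditions: its start is no earlier than S's start (X.start >= July 15) AND its end is no earlier than N's end (X.end >= July 24) AND its start is strictly after Z's start (X.start > July 18).
C: start July 5 >= July 15? ✗; end July 6 >= July 24? ✗; start July 5 > July 18? ✗ → no.
D: start July 16 >= July 15? ✓; end July 27 >= July 24? ✓; start July 16 > July 18? ✗ → no.
E: start July 15 >= July 15? ✓; end July 23 >= July 24? ✗; start July 15 > July 18? ✗ → no.
G: start July 12 >= July 15? ✗; end July 15 >= July 24? ✗; start July 12 > July 18? ✗ → no.
L: start July 18 >= July 15? ✓; end July 28 >= July 24? ✓; start July 18 > July 18? ✗ → no.
Q: start July 5 >= July 15? ✗; end July 18 >= July 24? ✗; start July 5 > July 18? ✗ → no.
U: start July 3 >= July 15? ✗; end July 16 >= July 24? ✗; start July 3 > July 18? ✗ → no.
W: start July 21 >= July 15? ✓; end July 24 >= July 24? ✓; start July 21 > July 18? ✓ → yes.
Result: W.

W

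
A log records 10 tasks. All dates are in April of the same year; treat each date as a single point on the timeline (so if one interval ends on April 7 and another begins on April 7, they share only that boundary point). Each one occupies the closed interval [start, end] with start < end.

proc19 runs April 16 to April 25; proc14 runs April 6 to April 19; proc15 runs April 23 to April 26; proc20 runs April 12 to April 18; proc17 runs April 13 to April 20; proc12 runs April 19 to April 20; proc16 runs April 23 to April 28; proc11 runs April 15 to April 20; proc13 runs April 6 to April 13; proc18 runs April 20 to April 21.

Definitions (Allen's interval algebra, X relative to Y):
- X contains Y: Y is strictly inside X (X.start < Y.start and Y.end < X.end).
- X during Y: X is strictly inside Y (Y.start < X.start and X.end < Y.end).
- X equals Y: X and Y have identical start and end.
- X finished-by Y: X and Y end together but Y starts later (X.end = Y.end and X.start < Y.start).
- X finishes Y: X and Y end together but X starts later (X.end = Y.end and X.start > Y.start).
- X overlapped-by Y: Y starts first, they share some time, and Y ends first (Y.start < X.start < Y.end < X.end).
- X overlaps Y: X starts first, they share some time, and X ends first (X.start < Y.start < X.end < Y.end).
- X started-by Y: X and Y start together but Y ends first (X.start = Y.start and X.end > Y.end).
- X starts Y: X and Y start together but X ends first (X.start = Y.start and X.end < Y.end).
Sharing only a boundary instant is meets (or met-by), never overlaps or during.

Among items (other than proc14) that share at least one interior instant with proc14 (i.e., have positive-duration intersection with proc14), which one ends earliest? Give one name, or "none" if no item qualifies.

Target proc14 = [April 6, April 19].
proc11 [April 15, April 20] → overlapped-by → candidate.
proc12 [April 19, April 20] → met-by → excluded.
proc13 [April 6, April 13] → starts → candidate.
proc15 [April 23, April 26] → after → excluded.
proc16 [April 23, April 28] → after → excluded.
proc17 [April 13, April 20] → overlapped-by → candidate.
proc18 [April 20, April 21] → after → excluded.
proc19 [April 16, April 25] → overlapped-by → candidate.
proc20 [April 12, April 18] → during → candidate.
Among candidates, earliest end is April 13 → proc13.

proc13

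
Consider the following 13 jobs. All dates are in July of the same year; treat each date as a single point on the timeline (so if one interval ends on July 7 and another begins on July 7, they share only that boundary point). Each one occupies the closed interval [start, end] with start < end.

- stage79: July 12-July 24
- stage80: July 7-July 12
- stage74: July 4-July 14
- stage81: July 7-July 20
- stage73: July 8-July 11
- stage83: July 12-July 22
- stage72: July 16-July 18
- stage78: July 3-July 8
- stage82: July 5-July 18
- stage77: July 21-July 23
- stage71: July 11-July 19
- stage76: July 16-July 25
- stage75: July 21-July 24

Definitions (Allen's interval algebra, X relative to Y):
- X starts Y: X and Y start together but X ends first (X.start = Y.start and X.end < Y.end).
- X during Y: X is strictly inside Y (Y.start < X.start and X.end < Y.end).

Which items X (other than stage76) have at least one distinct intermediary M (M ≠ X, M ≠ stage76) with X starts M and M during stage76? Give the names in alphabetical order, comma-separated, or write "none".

Target stage76 = [July 16, July 25].
Intermediaries M with M during stage76: stage75, stage77.
Via stage75 — items with X starts stage75: stage77.
Via stage77 — items with X starts stage77: none.
Union: stage77.

stage77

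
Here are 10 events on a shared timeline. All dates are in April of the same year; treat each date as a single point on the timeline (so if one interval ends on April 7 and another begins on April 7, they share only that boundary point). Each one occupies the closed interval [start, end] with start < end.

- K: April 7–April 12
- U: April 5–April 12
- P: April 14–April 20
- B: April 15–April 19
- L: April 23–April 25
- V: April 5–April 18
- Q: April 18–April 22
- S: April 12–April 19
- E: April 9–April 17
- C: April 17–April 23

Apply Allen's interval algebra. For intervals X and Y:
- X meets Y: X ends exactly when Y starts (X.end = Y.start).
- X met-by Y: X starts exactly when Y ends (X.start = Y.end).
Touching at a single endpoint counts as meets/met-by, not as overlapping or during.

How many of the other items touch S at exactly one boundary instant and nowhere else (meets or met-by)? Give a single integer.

Target S = [April 12, April 19].
B [April 15, April 19] → finishes → no.
C [April 17, April 23] → overlapped-by → no.
E [April 9, April 17] → overlaps → no.
K [April 7, April 12] → meets → counts.
L [April 23, April 25] → after → no.
P [April 14, April 20] → overlapped-by → no.
Q [April 18, April 22] → overlapped-by → no.
U [April 5, April 12] → meets → counts.
V [April 5, April 18] → overlaps → no.
Total: 2.

2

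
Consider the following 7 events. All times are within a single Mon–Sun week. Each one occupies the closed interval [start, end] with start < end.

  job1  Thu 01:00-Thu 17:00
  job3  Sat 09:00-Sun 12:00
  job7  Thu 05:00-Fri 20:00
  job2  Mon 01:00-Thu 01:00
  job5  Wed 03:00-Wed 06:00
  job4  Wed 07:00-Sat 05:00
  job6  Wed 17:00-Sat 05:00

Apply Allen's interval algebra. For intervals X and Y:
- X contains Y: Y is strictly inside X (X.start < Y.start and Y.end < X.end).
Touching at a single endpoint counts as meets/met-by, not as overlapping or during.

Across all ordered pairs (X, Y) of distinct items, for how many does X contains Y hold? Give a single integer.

Checking all 42 ordered pairs for relation 'contains'; matching pairs in alphabetical order:
(job2, job5): job2 contains job5 ✓
(job4, job1): job4 contains job1 ✓
(job4, job7): job4 contains job7 ✓
(job6, job1): job6 contains job1 ✓
(job6, job7): job6 contains job7 ✓
Count: 5.

5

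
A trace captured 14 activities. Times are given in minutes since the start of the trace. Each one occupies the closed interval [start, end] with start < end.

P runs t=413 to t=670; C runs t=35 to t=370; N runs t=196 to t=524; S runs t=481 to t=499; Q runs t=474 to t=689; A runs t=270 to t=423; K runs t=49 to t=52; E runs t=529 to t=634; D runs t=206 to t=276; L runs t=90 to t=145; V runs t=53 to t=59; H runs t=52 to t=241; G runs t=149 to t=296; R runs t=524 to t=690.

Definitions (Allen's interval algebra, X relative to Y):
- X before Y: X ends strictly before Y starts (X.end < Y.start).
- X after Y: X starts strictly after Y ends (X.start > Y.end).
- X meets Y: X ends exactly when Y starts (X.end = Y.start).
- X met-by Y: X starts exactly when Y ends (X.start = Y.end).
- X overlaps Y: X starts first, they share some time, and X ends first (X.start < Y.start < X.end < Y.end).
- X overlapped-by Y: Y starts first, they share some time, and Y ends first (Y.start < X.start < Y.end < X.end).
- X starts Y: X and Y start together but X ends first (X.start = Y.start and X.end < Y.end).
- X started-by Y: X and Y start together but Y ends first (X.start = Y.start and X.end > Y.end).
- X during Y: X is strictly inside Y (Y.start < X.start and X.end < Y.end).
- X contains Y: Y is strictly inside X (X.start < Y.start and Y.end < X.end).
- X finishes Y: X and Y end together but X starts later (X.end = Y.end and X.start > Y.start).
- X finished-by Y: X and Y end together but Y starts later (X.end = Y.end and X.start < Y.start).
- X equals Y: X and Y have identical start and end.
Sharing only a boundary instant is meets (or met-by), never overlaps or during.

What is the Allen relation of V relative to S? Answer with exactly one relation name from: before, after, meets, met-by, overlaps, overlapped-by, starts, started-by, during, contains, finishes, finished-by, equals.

V = [t=53, t=59]; S = [t=481, t=499].
Compare endpoints: V.start < S.start, V.start < S.end, V.end < S.start, V.end < S.end.
That pattern is 'before'.

before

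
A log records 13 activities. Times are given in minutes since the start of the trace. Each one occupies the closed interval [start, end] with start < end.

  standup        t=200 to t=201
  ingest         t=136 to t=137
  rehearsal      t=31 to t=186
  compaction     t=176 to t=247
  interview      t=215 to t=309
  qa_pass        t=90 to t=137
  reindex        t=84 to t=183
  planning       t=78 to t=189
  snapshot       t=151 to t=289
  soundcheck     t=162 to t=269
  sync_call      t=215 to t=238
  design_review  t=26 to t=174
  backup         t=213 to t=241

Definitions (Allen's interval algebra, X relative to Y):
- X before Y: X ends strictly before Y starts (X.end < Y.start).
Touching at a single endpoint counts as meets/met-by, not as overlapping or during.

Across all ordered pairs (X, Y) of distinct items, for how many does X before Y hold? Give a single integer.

Checking all 156 ordered pairs for relation 'before'; matching pairs in alphabetical order:
(design_review, backup): design_review before backup ✓
(design_review, compaction): design_review before compaction ✓
(design_review, interview): design_review before interview ✓
(design_review, standup): design_review before standup ✓
(design_review, sync_call): design_review before sync_call ✓
(ingest, backup): ingest before backup ✓
(ingest, compaction): ingest before compaction ✓
(ingest, interview): ingest before interview ✓
(ingest, snapshot): ingest before snapshot ✓
(ingest, soundcheck): ingest before soundcheck ✓
(ingest, standup): ingest before standup ✓
(ingest, sync_call): ingest before sync_call ✓
(planning, backup): planning before backup ✓
(planning, interview): planning before interview ✓
(planning, standup): planning before standup ✓
(planning, sync_call): planning before sync_call ✓
(qa_pass, backup): qa_pass before backup ✓
(qa_pass, compaction): qa_pass before compaction ✓
(qa_pass, interview): qa_pass before interview ✓
(qa_pass, snapshot): qa_pass before snapshot ✓
(qa_pass, soundcheck): qa_pass before soundcheck ✓
(qa_pass, standup): qa_pass before standup ✓
(qa_pass, sync_call): qa_pass before sync_call ✓
(rehearsal, backup): rehearsal before backup ✓
... plus 10 further pairs not listed.
Count: 34.

34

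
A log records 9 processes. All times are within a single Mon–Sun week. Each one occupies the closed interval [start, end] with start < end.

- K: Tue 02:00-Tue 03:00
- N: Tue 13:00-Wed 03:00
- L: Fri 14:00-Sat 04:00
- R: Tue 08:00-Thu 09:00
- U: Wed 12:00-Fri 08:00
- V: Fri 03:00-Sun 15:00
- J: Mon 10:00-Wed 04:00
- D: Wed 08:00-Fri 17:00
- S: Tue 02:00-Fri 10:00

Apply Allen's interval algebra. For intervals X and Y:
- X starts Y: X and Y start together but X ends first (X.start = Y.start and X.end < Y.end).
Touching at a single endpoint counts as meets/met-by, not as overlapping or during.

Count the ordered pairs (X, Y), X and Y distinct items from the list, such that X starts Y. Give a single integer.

1

Checking all 72 ordered pairs for relation 'starts'; matching pairs in alphabetical order:
(K, S): K starts S ✓
Count: 1.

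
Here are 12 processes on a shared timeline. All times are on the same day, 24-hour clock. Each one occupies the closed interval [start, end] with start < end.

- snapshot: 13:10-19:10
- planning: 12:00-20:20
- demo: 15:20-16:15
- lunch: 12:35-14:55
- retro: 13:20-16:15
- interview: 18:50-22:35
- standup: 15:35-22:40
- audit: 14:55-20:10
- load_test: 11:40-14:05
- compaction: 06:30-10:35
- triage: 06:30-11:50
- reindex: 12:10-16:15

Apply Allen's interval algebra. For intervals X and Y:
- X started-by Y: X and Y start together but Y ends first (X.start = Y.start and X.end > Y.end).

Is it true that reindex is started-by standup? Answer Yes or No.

No

reindex = [12:10, 16:15], standup = [15:35, 22:40].
Actual relation of reindex to standup: overlaps.
Asked whether 'started-by' holds → No.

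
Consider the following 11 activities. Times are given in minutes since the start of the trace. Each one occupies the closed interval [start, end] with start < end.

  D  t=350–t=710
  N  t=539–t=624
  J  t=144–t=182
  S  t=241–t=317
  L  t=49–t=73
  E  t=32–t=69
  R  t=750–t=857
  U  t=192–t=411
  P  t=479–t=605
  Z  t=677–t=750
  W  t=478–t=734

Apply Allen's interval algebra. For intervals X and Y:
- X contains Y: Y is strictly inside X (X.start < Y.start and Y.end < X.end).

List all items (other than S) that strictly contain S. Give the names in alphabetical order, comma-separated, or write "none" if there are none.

Target S = [t=241, t=317].
D [t=350, t=710] → after → no.
E [t=32, t=69] → before → no.
J [t=144, t=182] → before → no.
L [t=49, t=73] → before → no.
N [t=539, t=624] → after → no.
P [t=479, t=605] → after → no.
R [t=750, t=857] → after → no.
U [t=192, t=411] → contains → yes.
W [t=478, t=734] → after → no.
Z [t=677, t=750] → after → no.
Result: U.

U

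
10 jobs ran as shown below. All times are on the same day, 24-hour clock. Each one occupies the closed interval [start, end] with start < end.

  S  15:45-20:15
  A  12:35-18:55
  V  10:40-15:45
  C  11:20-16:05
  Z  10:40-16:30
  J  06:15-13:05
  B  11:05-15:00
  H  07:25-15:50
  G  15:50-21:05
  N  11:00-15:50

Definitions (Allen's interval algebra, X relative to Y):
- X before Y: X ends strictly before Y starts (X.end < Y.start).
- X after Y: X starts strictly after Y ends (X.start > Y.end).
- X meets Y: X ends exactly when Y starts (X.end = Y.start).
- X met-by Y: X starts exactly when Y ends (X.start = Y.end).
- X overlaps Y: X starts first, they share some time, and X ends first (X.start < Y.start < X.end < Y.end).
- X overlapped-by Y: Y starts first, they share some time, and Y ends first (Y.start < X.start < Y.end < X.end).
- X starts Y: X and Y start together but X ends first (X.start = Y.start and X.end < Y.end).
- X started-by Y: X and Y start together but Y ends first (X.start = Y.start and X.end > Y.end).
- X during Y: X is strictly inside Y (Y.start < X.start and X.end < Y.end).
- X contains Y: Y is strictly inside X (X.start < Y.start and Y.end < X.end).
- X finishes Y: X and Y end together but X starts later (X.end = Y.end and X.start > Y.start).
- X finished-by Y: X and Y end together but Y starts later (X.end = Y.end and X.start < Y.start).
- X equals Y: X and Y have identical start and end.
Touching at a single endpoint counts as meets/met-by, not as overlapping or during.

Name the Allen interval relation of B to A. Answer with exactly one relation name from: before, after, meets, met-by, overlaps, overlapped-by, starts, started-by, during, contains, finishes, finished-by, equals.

B = [11:05, 15:00]; A = [12:35, 18:55].
Compare endpoints: B.start < A.start, B.start < A.end, B.end > A.start, B.end < A.end.
That pattern is 'overlaps'.

overlaps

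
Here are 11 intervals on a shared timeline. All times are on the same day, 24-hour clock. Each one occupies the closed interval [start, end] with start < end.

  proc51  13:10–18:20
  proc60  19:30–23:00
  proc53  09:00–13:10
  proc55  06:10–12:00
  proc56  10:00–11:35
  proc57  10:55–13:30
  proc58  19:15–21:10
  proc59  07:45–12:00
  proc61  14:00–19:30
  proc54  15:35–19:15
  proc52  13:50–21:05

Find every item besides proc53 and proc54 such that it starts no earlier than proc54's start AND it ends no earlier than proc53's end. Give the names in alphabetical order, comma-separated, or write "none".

Conditions: its start is no earlier than proc54's start (X.start >= 15:35) AND its end is no earlier than proc53's end (X.end >= 13:10).
proc51: start 13:10 >= 15:35? ✗; end 18:20 >= 13:10? ✓ → no.
proc52: start 13:50 >= 15:35? ✗; end 21:05 >= 13:10? ✓ → no.
proc55: start 06:10 >= 15:35? ✗; end 12:00 >= 13:10? ✗ → no.
proc56: start 10:00 >= 15:35? ✗; end 11:35 >= 13:10? ✗ → no.
proc57: start 10:55 >= 15:35? ✗; end 13:30 >= 13:10? ✓ → no.
proc58: start 19:15 >= 15:35? ✓; end 21:10 >= 13:10? ✓ → yes.
proc59: start 07:45 >= 15:35? ✗; end 12:00 >= 13:10? ✗ → no.
proc60: start 19:30 >= 15:35? ✓; end 23:00 >= 13:10? ✓ → yes.
proc61: start 14:00 >= 15:35? ✗; end 19:30 >= 13:10? ✓ → no.
Result: proc58, proc60.

proc58, proc60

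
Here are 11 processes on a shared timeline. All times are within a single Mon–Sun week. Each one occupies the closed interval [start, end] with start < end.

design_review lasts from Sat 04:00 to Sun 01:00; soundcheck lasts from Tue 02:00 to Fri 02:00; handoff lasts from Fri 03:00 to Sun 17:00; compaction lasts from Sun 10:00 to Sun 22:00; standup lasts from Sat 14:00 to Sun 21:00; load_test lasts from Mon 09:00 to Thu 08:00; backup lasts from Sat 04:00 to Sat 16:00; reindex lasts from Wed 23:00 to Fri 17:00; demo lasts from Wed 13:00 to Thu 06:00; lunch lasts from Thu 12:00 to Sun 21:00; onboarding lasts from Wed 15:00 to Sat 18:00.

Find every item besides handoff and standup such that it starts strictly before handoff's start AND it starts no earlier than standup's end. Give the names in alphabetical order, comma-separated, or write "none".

Conditions: its start is strictly before handoff's start (X.start < Fri 03:00) AND its start is no earlier than standup's end (X.start >= Sun 21:00).
backup: start Sat 04:00 < Fri 03:00? ✗; start Sat 04:00 >= Sun 21:00? ✗ → no.
compaction: start Sun 10:00 < Fri 03:00? ✗; start Sun 10:00 >= Sun 21:00? ✗ → no.
demo: start Wed 13:00 < Fri 03:00? ✓; start Wed 13:00 >= Sun 21:00? ✗ → no.
design_review: start Sat 04:00 < Fri 03:00? ✗; start Sat 04:00 >= Sun 21:00? ✗ → no.
load_test: start Mon 09:00 < Fri 03:00? ✓; start Mon 09:00 >= Sun 21:00? ✗ → no.
lunch: start Thu 12:00 < Fri 03:00? ✓; start Thu 12:00 >= Sun 21:00? ✗ → no.
onboarding: start Wed 15:00 < Fri 03:00? ✓; start Wed 15:00 >= Sun 21:00? ✗ → no.
reindex: start Wed 23:00 < Fri 03:00? ✓; start Wed 23:00 >= Sun 21:00? ✗ → no.
soundcheck: start Tue 02:00 < Fri 03:00? ✓; start Tue 02:00 >= Sun 21:00? ✗ → no.
Result: none.

none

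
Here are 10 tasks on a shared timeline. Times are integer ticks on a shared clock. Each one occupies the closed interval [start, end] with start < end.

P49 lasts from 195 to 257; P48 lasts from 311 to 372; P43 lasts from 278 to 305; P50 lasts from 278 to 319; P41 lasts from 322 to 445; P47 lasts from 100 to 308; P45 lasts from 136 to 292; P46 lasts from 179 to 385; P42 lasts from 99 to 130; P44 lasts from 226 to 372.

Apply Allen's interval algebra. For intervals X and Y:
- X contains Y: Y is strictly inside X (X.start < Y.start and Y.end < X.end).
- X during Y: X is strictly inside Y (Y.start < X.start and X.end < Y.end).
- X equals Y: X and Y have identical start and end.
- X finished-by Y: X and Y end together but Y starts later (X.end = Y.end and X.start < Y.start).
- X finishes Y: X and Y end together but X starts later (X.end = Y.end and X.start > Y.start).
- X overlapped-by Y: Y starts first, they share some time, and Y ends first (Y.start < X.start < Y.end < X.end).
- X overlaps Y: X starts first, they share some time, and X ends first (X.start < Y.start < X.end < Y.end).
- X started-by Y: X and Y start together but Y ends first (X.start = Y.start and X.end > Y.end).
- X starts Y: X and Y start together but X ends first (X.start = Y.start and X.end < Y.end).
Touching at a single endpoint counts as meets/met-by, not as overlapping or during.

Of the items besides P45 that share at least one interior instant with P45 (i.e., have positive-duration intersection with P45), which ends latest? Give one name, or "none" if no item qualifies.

Target P45 = [136, 292].
P41 [322, 445] → after → excluded.
P42 [99, 130] → before → excluded.
P43 [278, 305] → overlapped-by → candidate.
P44 [226, 372] → overlapped-by → candidate.
P46 [179, 385] → overlapped-by → candidate.
P47 [100, 308] → contains → candidate.
P48 [311, 372] → after → excluded.
P49 [195, 257] → during → candidate.
P50 [278, 319] → overlapped-by → candidate.
Among candidates, latest end is 385 → P46.

P46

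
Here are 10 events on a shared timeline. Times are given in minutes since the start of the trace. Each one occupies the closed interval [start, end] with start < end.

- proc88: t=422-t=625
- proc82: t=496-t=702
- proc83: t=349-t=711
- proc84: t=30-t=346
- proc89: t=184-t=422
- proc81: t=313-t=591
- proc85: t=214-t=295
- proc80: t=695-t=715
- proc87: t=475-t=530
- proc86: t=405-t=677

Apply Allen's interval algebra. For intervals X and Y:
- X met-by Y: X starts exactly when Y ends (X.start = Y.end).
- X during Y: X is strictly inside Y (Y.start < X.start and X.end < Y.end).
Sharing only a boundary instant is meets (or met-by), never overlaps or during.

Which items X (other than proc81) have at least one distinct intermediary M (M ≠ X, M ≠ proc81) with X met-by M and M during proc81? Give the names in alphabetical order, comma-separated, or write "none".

none

Target proc81 = [t=313, t=591].
Intermediaries M with M during proc81: proc87.
Via proc87 — items with X met-by proc87: none.
Union: none.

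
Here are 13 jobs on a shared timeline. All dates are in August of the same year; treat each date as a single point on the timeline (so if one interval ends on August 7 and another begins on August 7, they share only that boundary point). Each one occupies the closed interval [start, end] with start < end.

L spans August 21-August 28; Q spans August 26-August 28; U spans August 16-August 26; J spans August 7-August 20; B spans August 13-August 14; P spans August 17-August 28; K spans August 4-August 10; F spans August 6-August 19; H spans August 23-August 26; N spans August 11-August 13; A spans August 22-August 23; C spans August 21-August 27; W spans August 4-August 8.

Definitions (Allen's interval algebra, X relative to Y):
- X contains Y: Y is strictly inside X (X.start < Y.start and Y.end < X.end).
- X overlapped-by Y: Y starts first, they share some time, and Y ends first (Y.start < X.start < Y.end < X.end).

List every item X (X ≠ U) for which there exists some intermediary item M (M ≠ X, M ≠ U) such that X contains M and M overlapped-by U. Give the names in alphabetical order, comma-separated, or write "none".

Target U = [August 16, August 26].
Intermediaries M with M overlapped-by U: C, L, P.
Via C — items with X contains C: P.
Via L — items with X contains L: none.
Via P — items with X contains P: none.
Union: P.

P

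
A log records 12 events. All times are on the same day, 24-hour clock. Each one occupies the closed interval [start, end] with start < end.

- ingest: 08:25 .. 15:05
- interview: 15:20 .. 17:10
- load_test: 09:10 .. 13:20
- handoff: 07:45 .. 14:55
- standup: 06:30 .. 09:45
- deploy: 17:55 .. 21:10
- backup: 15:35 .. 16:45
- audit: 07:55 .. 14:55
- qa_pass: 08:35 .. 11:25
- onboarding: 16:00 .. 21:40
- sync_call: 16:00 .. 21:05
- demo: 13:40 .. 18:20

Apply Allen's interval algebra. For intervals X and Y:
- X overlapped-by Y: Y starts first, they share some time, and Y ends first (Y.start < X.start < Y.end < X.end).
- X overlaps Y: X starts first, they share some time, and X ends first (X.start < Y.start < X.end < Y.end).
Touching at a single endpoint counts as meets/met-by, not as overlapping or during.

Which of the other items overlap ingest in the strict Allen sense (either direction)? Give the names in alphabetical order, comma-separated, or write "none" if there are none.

audit, demo, handoff, standup

Target ingest = [08:25, 15:05].
audit [07:55, 14:55] → overlaps → yes.
backup [15:35, 16:45] → after → no.
demo [13:40, 18:20] → overlapped-by → yes.
deploy [17:55, 21:10] → after → no.
handoff [07:45, 14:55] → overlaps → yes.
interview [15:20, 17:10] → after → no.
load_test [09:10, 13:20] → during → no.
onboarding [16:00, 21:40] → after → no.
qa_pass [08:35, 11:25] → during → no.
standup [06:30, 09:45] → overlaps → yes.
sync_call [16:00, 21:05] → after → no.
Result: audit, demo, handoff, standup.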